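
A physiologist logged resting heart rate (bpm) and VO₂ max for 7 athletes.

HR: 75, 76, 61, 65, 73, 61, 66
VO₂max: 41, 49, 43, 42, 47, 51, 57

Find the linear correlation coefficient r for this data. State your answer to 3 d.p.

-0.141

n = 7, Σx = 477, Σy = 330, Σx² = 32753, Σy² = 15754, Σxy = 22456
nΣxy − ΣxΣy = 157192 − 157410 = -218
nΣx² − (Σx)² = 229271 − 227529 = 1742; nΣy² − (Σy)² = 110278 − 108900 = 1378
r = -218 / √(1742 × 1378) = -218 / 1549.3470 ≈ -0.141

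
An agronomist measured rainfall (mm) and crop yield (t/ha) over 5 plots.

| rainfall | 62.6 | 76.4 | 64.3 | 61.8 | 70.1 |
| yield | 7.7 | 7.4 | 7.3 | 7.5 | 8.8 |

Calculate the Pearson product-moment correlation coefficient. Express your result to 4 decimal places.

n = 5, Σx = 335.2, Σy = 38.7, Σx² = 22623.46, Σy² = 301.03, Σxy = 2597.15
nΣxy − ΣxΣy = 12985.75 − 12972.24 = 13.51
nΣx² − (Σx)² = 113117.3 − 112359.04 = 758.26; nΣy² − (Σy)² = 1505.15 − 1497.69 = 7.46
r = 13.51 / √(758.26 × 7.46) = 13.51 / 75.2105 ≈ 0.1796

0.1796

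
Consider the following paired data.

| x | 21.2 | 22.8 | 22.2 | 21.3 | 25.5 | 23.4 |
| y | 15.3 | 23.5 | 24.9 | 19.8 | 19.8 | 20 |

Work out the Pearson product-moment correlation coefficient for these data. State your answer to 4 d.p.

n = 6, Σx = 136.4, Σy = 123.3, Σx² = 3113.62, Σy² = 2590.43, Σxy = 2807.58
nΣxy − ΣxΣy = 16845.48 − 16818.12 = 27.36
nΣx² − (Σx)² = 18681.72 − 18604.96 = 76.76; nΣy² − (Σy)² = 15542.58 − 15202.89 = 339.69
r = 27.36 / √(76.76 × 339.69) = 27.36 / 161.4763 ≈ 0.1694

0.1694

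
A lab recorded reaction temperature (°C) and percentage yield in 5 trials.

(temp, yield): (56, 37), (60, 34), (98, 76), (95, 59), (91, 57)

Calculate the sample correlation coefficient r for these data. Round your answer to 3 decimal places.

n = 5, Σx = 400, Σy = 263, Σx² = 33646, Σy² = 15031, Σxy = 22352
nΣxy − ΣxΣy = 111760 − 105200 = 6560
nΣx² − (Σx)² = 168230 − 160000 = 8230; nΣy² − (Σy)² = 75155 − 69169 = 5986
r = 6560 / √(8230 × 5986) = 6560 / 7018.8874 ≈ 0.935

0.935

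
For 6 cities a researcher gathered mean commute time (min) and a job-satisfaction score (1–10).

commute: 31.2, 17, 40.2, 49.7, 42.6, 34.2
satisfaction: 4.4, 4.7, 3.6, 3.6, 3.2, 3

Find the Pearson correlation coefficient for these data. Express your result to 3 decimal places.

-0.693

n = 6, Σx = 214.9, Σy = 22.5, Σx² = 8332.97, Σy² = 86.61, Σxy = 779.74
nΣxy − ΣxΣy = 4678.44 − 4835.25 = -156.81
nΣx² − (Σx)² = 49997.82 − 46182.01 = 3815.81; nΣy² − (Σy)² = 519.66 − 506.25 = 13.41
r = -156.81 / √(3815.81 × 13.41) = -156.81 / 226.2079 ≈ -0.693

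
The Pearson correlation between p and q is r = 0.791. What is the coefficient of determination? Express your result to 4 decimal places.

0.6257

r² = (0.791)² = 0.6257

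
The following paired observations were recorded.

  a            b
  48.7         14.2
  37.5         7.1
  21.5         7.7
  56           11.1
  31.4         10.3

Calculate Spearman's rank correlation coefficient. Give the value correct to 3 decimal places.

0.600

Rank a: 4, 3, 1, 5, 2
Rank b: 5, 1, 2, 4, 3
d = rank(a) − rank(b): -1, 2, -1, 1, -1; Σd² = 8
ρ = 1 − 6Σd² / [n(n²−1)] = 1 − 6×8 / (5×24) = 1 − 48/120 ≈ 0.600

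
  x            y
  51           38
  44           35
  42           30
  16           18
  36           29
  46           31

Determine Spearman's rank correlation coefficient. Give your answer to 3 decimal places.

0.943

Rank x: 6, 4, 3, 1, 2, 5
Rank y: 6, 5, 3, 1, 2, 4
d = rank(x) − rank(y): 0, -1, 0, 0, 0, 1; Σd² = 2
ρ = 1 − 6Σd² / [n(n²−1)] = 1 − 6×2 / (6×35) = 1 − 12/210 ≈ 0.943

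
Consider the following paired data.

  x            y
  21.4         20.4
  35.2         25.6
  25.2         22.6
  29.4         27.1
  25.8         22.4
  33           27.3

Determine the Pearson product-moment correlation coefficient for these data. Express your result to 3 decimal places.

n = 6, Σx = 170, Σy = 145.4, Σx² = 4951.04, Σy² = 3563.74, Σxy = 4182.76
nΣxy − ΣxΣy = 25096.56 − 24718 = 378.56
nΣx² − (Σx)² = 29706.24 − 28900 = 806.24; nΣy² − (Σy)² = 21382.44 − 21141.16 = 241.28
r = 378.56 / √(806.24 × 241.28) = 378.56 / 441.0551 ≈ 0.858

0.858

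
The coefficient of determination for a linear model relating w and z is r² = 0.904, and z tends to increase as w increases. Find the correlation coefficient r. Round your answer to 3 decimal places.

0.951

|r| = √0.904 = 0.951
The association is positive, so r = 0.951.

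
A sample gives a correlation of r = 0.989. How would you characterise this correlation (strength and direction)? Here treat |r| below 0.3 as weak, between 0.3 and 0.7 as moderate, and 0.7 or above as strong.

strong positive

r = 0.989 > 0 so the relationship is positive.
|r| = 0.989, which falls in the strong range.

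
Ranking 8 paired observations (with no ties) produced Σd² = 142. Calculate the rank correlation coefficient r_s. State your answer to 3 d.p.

ρ = 1 − 6Σd² / [n(n²−1)] = 1 − 6×142 / (8×63)
  = 1 − 852/504 = 1 − 1.6905 ≈ -0.690

-0.690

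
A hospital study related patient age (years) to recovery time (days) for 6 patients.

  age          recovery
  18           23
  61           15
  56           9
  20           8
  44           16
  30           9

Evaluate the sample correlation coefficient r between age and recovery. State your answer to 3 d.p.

-0.162

n = 6, Σx = 229, Σy = 80, Σx² = 10417, Σy² = 1236, Σxy = 2967
nΣxy − ΣxΣy = 17802 − 18320 = -518
nΣx² − (Σx)² = 62502 − 52441 = 10061; nΣy² − (Σy)² = 7416 − 6400 = 1016
r = -518 / √(10061 × 1016) = -518 / 3197.1825 ≈ -0.162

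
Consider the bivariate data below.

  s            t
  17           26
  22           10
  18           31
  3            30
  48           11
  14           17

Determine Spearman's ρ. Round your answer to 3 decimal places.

-0.543

Rank s: 3, 5, 4, 1, 6, 2
Rank t: 4, 1, 6, 5, 2, 3
d = rank(s) − rank(t): -1, 4, -2, -4, 4, -1; Σd² = 54
ρ = 1 − 6Σd² / [n(n²−1)] = 1 − 6×54 / (6×35) = 1 − 324/210 ≈ -0.543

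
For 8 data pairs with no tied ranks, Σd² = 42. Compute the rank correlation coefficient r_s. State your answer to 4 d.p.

0.5000

ρ = 1 − 6Σd² / [n(n²−1)] = 1 − 6×42 / (8×63)
  = 1 − 252/504 = 1 − 0.50000 ≈ 0.5000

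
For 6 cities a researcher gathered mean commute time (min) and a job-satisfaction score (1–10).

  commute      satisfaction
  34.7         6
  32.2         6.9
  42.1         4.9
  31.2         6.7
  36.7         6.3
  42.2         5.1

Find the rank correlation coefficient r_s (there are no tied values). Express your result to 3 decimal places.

Rank commute: 3, 2, 5, 1, 4, 6
Rank satisfaction: 3, 6, 1, 5, 4, 2
d = rank(commute) − rank(satisfaction): 0, -4, 4, -4, 0, 4; Σd² = 64
ρ = 1 − 6Σd² / [n(n²−1)] = 1 − 6×64 / (6×35) = 1 − 384/210 ≈ -0.829

-0.829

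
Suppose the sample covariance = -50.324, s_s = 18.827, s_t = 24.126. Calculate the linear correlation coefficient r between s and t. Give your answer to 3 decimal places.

-0.111

r = Cov(s,t) / (s_s · s_t) = -50.324 / (18.827 × 24.126)
  = -50.324 / 454.2202 ≈ -0.111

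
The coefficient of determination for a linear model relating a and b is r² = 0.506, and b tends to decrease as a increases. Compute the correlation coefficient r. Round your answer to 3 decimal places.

-0.711

|r| = √0.506 = 0.711
The association is negative, so r = −0.711.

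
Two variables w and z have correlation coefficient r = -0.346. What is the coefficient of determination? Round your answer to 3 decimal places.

0.120

r² = (-0.346)² = 0.120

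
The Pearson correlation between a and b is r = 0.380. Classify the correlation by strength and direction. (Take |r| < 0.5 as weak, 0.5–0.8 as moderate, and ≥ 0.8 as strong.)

r = 0.380 > 0 so the relationship is positive.
|r| = 0.380, which falls in the weak range.

weak positive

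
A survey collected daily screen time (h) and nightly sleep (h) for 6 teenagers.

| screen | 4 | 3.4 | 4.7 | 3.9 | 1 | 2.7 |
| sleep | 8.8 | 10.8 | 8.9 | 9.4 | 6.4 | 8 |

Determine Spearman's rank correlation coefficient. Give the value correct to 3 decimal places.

Rank screen: 5, 3, 6, 4, 1, 2
Rank sleep: 3, 6, 4, 5, 1, 2
d = rank(screen) − rank(sleep): 2, -3, 2, -1, 0, 0; Σd² = 18
ρ = 1 − 6Σd² / [n(n²−1)] = 1 − 6×18 / (6×35) = 1 − 108/210 ≈ 0.486

0.486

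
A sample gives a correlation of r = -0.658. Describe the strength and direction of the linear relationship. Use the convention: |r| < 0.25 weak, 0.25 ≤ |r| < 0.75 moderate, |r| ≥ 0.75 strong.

moderate negative

r = -0.658 < 0 so the relationship is negative.
|r| = 0.658, which falls in the moderate range.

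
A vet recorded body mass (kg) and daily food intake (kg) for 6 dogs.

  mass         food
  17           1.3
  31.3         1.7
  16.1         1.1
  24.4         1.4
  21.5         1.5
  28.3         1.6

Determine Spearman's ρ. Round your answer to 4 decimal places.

Rank mass: 2, 6, 1, 4, 3, 5
Rank food: 2, 6, 1, 3, 4, 5
d = rank(mass) − rank(food): 0, 0, 0, 1, -1, 0; Σd² = 2
ρ = 1 − 6Σd² / [n(n²−1)] = 1 − 6×2 / (6×35) = 1 − 12/210 ≈ 0.9429

0.9429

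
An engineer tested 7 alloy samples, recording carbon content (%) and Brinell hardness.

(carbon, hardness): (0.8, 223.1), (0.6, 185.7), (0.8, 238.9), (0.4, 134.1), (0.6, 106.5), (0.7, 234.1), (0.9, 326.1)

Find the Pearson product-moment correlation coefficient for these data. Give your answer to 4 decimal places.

0.8523

n = 7, Σx = 4.8, Σy = 1448.5, Σx² = 3.46, Σy² = 331800.39, Σxy = 1055.92
nΣxy − ΣxΣy = 7391.44 − 6952.8 = 438.64
nΣx² − (Σx)² = 24.22 − 23.04 = 1.18; nΣy² − (Σy)² = 2322602.73 − 2098152.25 = 224450.48
r = 438.64 / √(1.18 × 224450.48) = 438.64 / 514.6373 ≈ 0.8523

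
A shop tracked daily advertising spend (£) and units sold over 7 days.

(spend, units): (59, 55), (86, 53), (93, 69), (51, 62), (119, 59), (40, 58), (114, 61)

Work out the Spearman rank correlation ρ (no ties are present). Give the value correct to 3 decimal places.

0.214

Rank spend: 3, 4, 5, 2, 7, 1, 6
Rank units: 2, 1, 7, 6, 4, 3, 5
d = rank(spend) − rank(units): 1, 3, -2, -4, 3, -2, 1; Σd² = 44
ρ = 1 − 6Σd² / [n(n²−1)] = 1 − 6×44 / (7×48) = 1 − 264/336 ≈ 0.214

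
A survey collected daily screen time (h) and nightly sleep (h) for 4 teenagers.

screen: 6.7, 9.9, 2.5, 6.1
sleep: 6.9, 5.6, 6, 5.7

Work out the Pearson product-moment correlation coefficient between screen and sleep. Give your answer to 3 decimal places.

-0.189

n = 4, Σx = 25.2, Σy = 24.2, Σx² = 186.36, Σy² = 147.46, Σxy = 151.44
nΣxy − ΣxΣy = 605.76 − 609.84 = -4.08
nΣx² − (Σx)² = 745.44 − 635.04 = 110.4; nΣy² − (Σy)² = 589.84 − 585.64 = 4.2
r = -4.08 / √(110.4 × 4.2) = -4.08 / 21.5332 ≈ -0.189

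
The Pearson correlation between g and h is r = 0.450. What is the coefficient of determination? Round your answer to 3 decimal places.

r² = (0.450)² = 0.203

0.203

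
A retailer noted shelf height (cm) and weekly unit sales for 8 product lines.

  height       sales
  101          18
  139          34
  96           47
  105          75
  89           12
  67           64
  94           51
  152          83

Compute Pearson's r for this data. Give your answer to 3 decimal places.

n = 8, Σx = 843, Σy = 384, Σx² = 94113, Σy² = 23044, Σxy = 41697
nΣxy − ΣxΣy = 333576 − 323712 = 9864
nΣx² − (Σx)² = 752904 − 710649 = 42255; nΣy² − (Σy)² = 184352 − 147456 = 36896
r = 9864 / √(42255 × 36896) = 9864 / 39484.6867 ≈ 0.250

0.250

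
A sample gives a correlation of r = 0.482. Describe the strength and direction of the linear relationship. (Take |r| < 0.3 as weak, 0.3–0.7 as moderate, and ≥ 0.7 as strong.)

moderate positive

r = 0.482 > 0 so the relationship is positive.
|r| = 0.482, which falls in the moderate range.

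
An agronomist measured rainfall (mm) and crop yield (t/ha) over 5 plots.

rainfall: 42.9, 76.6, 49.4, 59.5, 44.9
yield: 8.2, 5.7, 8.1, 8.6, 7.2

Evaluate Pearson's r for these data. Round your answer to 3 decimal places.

-0.665

n = 5, Σx = 273.3, Σy = 37.8, Σx² = 15704.59, Σy² = 291.14, Σxy = 2023.52
nΣxy − ΣxΣy = 10117.6 − 10330.74 = -213.14
nΣx² − (Σx)² = 78522.95 − 74692.89 = 3830.06; nΣy² − (Σy)² = 1455.7 − 1428.84 = 26.86
r = -213.14 / √(3830.06 × 26.86) = -213.14 / 320.7420 ≈ -0.665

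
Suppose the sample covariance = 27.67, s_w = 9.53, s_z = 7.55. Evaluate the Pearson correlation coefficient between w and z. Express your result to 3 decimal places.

0.385

r = Cov(w,z) / (s_w · s_z) = 27.67 / (9.53 × 7.55)
  = 27.67 / 71.9515 ≈ 0.385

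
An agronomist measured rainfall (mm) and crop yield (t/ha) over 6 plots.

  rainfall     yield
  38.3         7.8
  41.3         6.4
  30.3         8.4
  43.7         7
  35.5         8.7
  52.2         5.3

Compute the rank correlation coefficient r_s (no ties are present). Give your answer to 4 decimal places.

Rank rainfall: 3, 4, 1, 5, 2, 6
Rank yield: 4, 2, 5, 3, 6, 1
d = rank(rainfall) − rank(yield): -1, 2, -4, 2, -4, 5; Σd² = 66
ρ = 1 − 6Σd² / [n(n²−1)] = 1 − 6×66 / (6×35) = 1 − 396/210 ≈ -0.8857

-0.8857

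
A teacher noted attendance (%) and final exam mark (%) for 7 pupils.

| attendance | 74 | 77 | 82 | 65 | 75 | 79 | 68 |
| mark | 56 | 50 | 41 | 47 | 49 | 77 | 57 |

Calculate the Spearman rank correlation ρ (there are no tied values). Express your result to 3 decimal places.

-0.071

Rank attendance: 3, 5, 7, 1, 4, 6, 2
Rank mark: 5, 4, 1, 2, 3, 7, 6
d = rank(attendance) − rank(mark): -2, 1, 6, -1, 1, -1, -4; Σd² = 60
ρ = 1 − 6Σd² / [n(n²−1)] = 1 − 6×60 / (7×48) = 1 − 360/336 ≈ -0.071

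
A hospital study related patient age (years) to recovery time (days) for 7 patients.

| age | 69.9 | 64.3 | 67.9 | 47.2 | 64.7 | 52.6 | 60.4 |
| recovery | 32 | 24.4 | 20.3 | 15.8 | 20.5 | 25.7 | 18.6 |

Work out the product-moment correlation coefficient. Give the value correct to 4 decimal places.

0.5095

n = 7, Σx = 427, Σy = 157.3, Σx² = 26459.76, Σy² = 3707.79, Σxy = 9731.46
nΣxy − ΣxΣy = 68120.22 − 67167.1 = 953.12
nΣx² − (Σx)² = 185218.32 − 182329 = 2889.32; nΣy² − (Σy)² = 25954.53 − 24743.29 = 1211.24
r = 953.12 / √(2889.32 × 1211.24) = 953.12 / 1870.7378 ≈ 0.5095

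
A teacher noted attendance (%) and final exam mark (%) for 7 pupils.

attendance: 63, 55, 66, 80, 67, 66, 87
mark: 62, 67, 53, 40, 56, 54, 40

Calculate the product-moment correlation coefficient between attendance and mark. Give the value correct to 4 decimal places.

n = 7, Σx = 484, Σy = 372, Σx² = 34164, Σy² = 20394, Σxy = 25085
nΣxy − ΣxΣy = 175595 − 180048 = -4453
nΣx² − (Σx)² = 239148 − 234256 = 4892; nΣy² − (Σy)² = 142758 − 138384 = 4374
r = -4453 / √(4892 × 4374) = -4453 / 4625.7549 ≈ -0.9627

-0.9627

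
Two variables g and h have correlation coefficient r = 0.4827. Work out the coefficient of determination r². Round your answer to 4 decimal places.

r² = (0.4827)² = 0.2330

0.2330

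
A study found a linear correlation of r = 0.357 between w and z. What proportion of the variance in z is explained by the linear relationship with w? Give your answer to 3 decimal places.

r² = (0.357)² = 0.127

0.127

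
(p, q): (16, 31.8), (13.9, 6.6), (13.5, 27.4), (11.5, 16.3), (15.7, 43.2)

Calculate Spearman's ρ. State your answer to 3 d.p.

0.600

Rank p: 5, 3, 2, 1, 4
Rank q: 4, 1, 3, 2, 5
d = rank(p) − rank(q): 1, 2, -1, -1, -1; Σd² = 8
ρ = 1 − 6Σd² / [n(n²−1)] = 1 − 6×8 / (5×24) = 1 − 48/120 ≈ 0.600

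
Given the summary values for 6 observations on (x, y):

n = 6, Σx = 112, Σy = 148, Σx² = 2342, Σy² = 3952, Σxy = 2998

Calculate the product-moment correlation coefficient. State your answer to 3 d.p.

0.855

r = (nΣxy − ΣxΣy) / √[(nΣx² − (Σx)²)(nΣy² − (Σy)²)]
Numerator: 6×2998 − 112×148 = 1412
Denominator: √[(14052 − 12544)(23712 − 21904)] = √[1508 × 1808] = 1651.2008
r = 1412 / 1651.2008 ≈ 0.855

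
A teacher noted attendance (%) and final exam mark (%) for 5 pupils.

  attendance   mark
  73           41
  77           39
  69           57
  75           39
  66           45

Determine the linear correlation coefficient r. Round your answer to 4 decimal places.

-0.6504

n = 5, Σx = 360, Σy = 221, Σx² = 26000, Σy² = 9997, Σxy = 15824
nΣxy − ΣxΣy = 79120 − 79560 = -440
nΣx² − (Σx)² = 130000 − 129600 = 400; nΣy² − (Σy)² = 49985 − 48841 = 1144
r = -440 / √(400 × 1144) = -440 / 676.4614 ≈ -0.6504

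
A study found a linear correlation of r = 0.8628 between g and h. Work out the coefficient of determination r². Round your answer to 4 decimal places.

0.7444

r² = (0.8628)² = 0.7444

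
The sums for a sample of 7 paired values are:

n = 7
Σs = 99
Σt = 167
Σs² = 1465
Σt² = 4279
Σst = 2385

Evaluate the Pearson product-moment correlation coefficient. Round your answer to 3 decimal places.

r = (nΣst − ΣsΣt) / √[(nΣs² − (Σs)²)(nΣt² − (Σt)²)]
Numerator: 7×2385 − 99×167 = 162
Denominator: √[(10255 − 9801)(29953 − 27889)] = √[454 × 2064] = 968.0165
r = 162 / 968.0165 ≈ 0.167

0.167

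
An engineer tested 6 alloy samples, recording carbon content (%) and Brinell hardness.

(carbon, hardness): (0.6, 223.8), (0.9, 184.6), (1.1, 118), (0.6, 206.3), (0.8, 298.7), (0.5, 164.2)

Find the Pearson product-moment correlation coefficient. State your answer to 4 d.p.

-0.3143

n = 6, Σx = 4.5, Σy = 1195.6, Σx² = 3.63, Σy² = 256830.62, Σxy = 875.06
nΣxy − ΣxΣy = 5250.36 − 5380.2 = -129.84
nΣx² − (Σx)² = 21.78 − 20.25 = 1.53; nΣy² − (Σy)² = 1540983.72 − 1429459.36 = 111524.36
r = -129.84 / √(1.53 × 111524.36) = -129.84 / 413.0766 ≈ -0.3143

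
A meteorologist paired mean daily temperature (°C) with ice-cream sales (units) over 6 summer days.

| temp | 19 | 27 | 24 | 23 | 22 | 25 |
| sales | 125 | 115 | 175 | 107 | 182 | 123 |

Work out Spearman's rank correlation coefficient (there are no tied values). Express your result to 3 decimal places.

-0.429

Rank temp: 1, 6, 4, 3, 2, 5
Rank sales: 4, 2, 5, 1, 6, 3
d = rank(temp) − rank(sales): -3, 4, -1, 2, -4, 2; Σd² = 50
ρ = 1 − 6Σd² / [n(n²−1)] = 1 − 6×50 / (6×35) = 1 − 300/210 ≈ -0.429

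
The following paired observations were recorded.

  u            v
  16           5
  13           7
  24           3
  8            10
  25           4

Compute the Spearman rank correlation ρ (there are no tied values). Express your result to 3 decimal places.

-0.900

Rank u: 3, 2, 4, 1, 5
Rank v: 3, 4, 1, 5, 2
d = rank(u) − rank(v): 0, -2, 3, -4, 3; Σd² = 38
ρ = 1 − 6Σd² / [n(n²−1)] = 1 − 6×38 / (5×24) = 1 − 228/120 ≈ -0.900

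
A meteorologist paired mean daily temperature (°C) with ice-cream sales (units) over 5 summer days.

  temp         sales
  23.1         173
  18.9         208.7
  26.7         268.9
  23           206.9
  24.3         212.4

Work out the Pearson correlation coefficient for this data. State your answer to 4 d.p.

n = 5, Σx = 116, Σy = 1069.9, Σx² = 2723.2, Σy² = 233713.27, Σxy = 25040.38
nΣxy − ΣxΣy = 125201.9 − 124108.4 = 1093.5
nΣx² − (Σx)² = 13616 − 13456 = 160; nΣy² − (Σy)² = 1168566.35 − 1144686.01 = 23880.34
r = 1093.5 / √(160 × 23880.34) = 1093.5 / 1954.7006 ≈ 0.5594

0.5594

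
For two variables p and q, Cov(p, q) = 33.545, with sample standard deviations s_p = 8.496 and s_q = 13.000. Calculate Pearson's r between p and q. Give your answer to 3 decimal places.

0.304

r = Cov(p,q) / (s_p · s_q) = 33.545 / (8.496 × 13.000)
  = 33.545 / 110.4480 ≈ 0.304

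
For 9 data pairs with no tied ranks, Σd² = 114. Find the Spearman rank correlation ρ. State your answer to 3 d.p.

ρ = 1 − 6Σd² / [n(n²−1)] = 1 − 6×114 / (9×80)
  = 1 − 684/720 = 1 − 0.9500 ≈ 0.050

0.050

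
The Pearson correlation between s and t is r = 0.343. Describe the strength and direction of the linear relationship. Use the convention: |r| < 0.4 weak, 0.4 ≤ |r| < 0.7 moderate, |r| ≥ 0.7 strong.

weak positive

r = 0.343 > 0 so the relationship is positive.
|r| = 0.343, which falls in the weak range.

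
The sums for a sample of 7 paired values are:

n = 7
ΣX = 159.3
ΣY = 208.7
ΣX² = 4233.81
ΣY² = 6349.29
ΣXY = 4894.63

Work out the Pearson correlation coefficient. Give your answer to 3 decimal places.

0.522

r = (nΣXY − ΣXΣY) / √[(nΣX² − (ΣX)²)(nΣY² − (ΣY)²)]
Numerator: 7×4894.63 − 159.3×208.7 = 1016.5
Denominator: √[(29636.67 − 25376.49)(44445.03 − 43555.69)] = √[4260.18 × 889.34] = 1946.4708
r = 1016.5 / 1946.4708 ≈ 0.522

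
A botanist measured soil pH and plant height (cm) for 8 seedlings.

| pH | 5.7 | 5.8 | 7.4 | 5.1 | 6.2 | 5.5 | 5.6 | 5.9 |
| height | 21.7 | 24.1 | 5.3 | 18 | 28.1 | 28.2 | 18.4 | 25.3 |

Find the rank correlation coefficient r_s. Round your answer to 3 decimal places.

Rank pH: 4, 5, 8, 1, 7, 2, 3, 6
Rank height: 4, 5, 1, 2, 7, 8, 3, 6
d = rank(pH) − rank(height): 0, 0, 7, -1, 0, -6, 0, 0; Σd² = 86
ρ = 1 − 6Σd² / [n(n²−1)] = 1 − 6×86 / (8×63) = 1 − 516/504 ≈ -0.024

-0.024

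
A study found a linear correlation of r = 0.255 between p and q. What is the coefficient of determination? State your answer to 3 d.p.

0.065

r² = (0.255)² = 0.065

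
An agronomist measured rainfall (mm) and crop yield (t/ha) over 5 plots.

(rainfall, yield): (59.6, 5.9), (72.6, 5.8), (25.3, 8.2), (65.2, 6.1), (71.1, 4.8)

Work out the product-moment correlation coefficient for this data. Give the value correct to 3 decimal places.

-0.937

n = 5, Σx = 293.8, Σy = 30.8, Σx² = 18769.26, Σy² = 195.94, Σxy = 1719.18
nΣxy − ΣxΣy = 8595.9 − 9049.04 = -453.14
nΣx² − (Σx)² = 93846.3 − 86318.44 = 7527.86; nΣy² − (Σy)² = 979.7 − 948.64 = 31.06
r = -453.14 / √(7527.86 × 31.06) = -453.14 / 483.5445 ≈ -0.937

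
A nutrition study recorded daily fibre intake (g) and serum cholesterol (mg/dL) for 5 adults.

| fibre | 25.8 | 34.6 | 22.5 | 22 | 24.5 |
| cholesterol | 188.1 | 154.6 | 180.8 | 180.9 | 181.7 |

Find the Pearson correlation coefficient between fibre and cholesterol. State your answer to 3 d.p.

-0.868

n = 5, Σx = 129.4, Σy = 886.1, Σx² = 3453.3, Σy² = 157711.11, Σxy = 22701.59
nΣxy − ΣxΣy = 113507.95 − 114661.34 = -1153.39
nΣx² − (Σx)² = 17266.5 − 16744.36 = 522.14; nΣy² − (Σy)² = 788555.55 − 785173.21 = 3382.34
r = -1153.39 / √(522.14 × 3382.34) = -1153.39 / 1328.9300 ≈ -0.868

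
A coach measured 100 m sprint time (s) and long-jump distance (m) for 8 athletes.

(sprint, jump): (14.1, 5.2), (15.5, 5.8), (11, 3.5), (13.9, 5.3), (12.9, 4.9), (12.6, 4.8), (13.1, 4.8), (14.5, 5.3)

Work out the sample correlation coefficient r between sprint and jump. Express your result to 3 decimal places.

n = 8, Σx = 107.6, Σy = 39.6, Σx² = 1460.3, Σy² = 199.2, Σxy = 538.81
nΣxy − ΣxΣy = 4310.48 − 4260.96 = 49.52
nΣx² − (Σx)² = 11682.4 − 11577.76 = 104.64; nΣy² − (Σy)² = 1593.6 − 1568.16 = 25.44
r = 49.52 / √(104.64 × 25.44) = 49.52 / 51.5950 ≈ 0.960

0.960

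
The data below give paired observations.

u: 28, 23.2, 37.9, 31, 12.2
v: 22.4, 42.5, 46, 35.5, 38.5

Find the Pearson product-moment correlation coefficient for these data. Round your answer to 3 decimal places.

0.099

n = 5, Σu = 132.3, Σv = 184.9, Σu² = 3868.49, Σv² = 7166.51, Σuv = 4926.8
nΣuv − ΣuΣv = 24634 − 24462.27 = 171.73
nΣu² − (Σu)² = 19342.45 − 17503.29 = 1839.16; nΣv² − (Σv)² = 35832.55 − 34188.01 = 1644.54
r = 171.73 / √(1839.16 × 1644.54) = 171.73 / 1739.1297 ≈ 0.099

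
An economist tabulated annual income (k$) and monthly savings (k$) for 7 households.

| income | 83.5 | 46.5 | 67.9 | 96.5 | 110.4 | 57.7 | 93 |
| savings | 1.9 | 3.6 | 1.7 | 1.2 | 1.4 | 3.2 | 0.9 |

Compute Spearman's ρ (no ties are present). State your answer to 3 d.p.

-0.821

Rank income: 4, 1, 3, 6, 7, 2, 5
Rank savings: 5, 7, 4, 2, 3, 6, 1
d = rank(income) − rank(savings): -1, -6, -1, 4, 4, -4, 4; Σd² = 102
ρ = 1 − 6Σd² / [n(n²−1)] = 1 − 6×102 / (7×48) = 1 − 612/336 ≈ -0.821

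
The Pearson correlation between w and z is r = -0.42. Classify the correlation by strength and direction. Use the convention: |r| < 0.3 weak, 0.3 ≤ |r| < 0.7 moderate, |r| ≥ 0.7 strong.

moderate negative

r = -0.42 < 0 so the relationship is negative.
|r| = 0.42, which falls in the moderate range.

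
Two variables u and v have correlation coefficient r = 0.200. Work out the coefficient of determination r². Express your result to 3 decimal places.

r² = (0.200)² = 0.040

0.040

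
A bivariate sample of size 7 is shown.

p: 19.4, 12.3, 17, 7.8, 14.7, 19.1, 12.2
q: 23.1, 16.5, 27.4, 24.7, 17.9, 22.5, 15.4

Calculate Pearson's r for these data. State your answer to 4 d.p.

0.2671

n = 7, Σp = 102.5, Σq = 147.5, Σp² = 1607.23, Σq² = 3230.53, Σpq = 2190.31
nΣpq − ΣpΣq = 15332.17 − 15118.75 = 213.42
nΣp² − (Σp)² = 11250.61 − 10506.25 = 744.36; nΣq² − (Σq)² = 22613.71 − 21756.25 = 857.46
r = 213.42 / √(744.36 × 857.46) = 213.42 / 798.9111 ≈ 0.2671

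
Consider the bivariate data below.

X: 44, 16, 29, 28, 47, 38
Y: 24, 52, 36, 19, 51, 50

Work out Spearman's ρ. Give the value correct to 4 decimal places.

Rank X: 5, 1, 3, 2, 6, 4
Rank Y: 2, 6, 3, 1, 5, 4
d = rank(X) − rank(Y): 3, -5, 0, 1, 1, 0; Σd² = 36
ρ = 1 − 6Σd² / [n(n²−1)] = 1 − 6×36 / (6×35) = 1 − 216/210 ≈ -0.0286

-0.0286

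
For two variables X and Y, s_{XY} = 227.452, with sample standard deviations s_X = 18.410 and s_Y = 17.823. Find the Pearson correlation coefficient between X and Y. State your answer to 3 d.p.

r = Cov(X,Y) / (s_X · s_Y) = 227.452 / (18.410 × 17.823)
  = 227.452 / 328.1214 ≈ 0.693

0.693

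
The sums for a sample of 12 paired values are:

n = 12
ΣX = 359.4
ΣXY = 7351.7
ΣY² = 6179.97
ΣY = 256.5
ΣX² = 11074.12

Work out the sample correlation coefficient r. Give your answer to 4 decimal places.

r = (nΣXY − ΣXΣY) / √[(nΣX² − (ΣX)²)(nΣY² − (ΣY)²)]
Numerator: 12×7351.7 − 359.4×256.5 = -3965.7
Denominator: √[(132889.44 − 129168.36)(74159.64 − 65792.25)] = √[3721.08 × 8367.39] = 5579.9397
r = -3965.7 / 5579.9397 ≈ -0.7107

-0.7107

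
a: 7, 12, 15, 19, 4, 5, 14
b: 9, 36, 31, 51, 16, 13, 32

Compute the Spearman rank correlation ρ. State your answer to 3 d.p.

0.714

Rank a: 3, 4, 6, 7, 1, 2, 5
Rank b: 1, 6, 4, 7, 3, 2, 5
d = rank(a) − rank(b): 2, -2, 2, 0, -2, 0, 0; Σd² = 16
ρ = 1 − 6Σd² / [n(n²−1)] = 1 − 6×16 / (7×48) = 1 − 96/336 ≈ 0.714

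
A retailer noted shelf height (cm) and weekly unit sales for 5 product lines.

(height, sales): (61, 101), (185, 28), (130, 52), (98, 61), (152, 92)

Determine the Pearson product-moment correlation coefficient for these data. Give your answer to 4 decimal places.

-0.6564

n = 5, Σx = 626, Σy = 334, Σx² = 87554, Σy² = 25874, Σxy = 38063
nΣxy − ΣxΣy = 190315 − 209084 = -18769
nΣx² − (Σx)² = 437770 − 391876 = 45894; nΣy² − (Σy)² = 129370 − 111556 = 17814
r = -18769 / √(45894 × 17814) = -18769 / 28592.9312 ≈ -0.6564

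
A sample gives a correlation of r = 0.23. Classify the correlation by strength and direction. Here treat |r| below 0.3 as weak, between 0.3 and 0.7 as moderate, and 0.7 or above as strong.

r = 0.23 > 0 so the relationship is positive.
|r| = 0.23, which falls in the weak range.

weak positive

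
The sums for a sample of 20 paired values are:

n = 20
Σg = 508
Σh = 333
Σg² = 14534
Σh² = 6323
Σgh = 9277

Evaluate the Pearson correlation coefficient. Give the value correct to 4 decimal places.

0.7267

r = (nΣgh − ΣgΣh) / √[(nΣg² − (Σg)²)(nΣh² − (Σh)²)]
Numerator: 20×9277 − 508×333 = 16376
Denominator: √[(290680 − 258064)(126460 − 110889)] = √[32616 × 15571] = 22535.8323
r = 16376 / 22535.8323 ≈ 0.7267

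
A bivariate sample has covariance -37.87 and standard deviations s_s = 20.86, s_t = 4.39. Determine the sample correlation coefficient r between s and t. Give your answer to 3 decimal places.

-0.414

r = Cov(s,t) / (s_s · s_t) = -37.87 / (20.86 × 4.39)
  = -37.87 / 91.5754 ≈ -0.414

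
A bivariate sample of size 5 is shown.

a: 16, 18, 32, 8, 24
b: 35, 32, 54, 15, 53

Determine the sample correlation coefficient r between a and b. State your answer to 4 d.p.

n = 5, Σa = 98, Σb = 189, Σa² = 2244, Σb² = 8199, Σab = 4256
nΣab − ΣaΣb = 21280 − 18522 = 2758
nΣa² − (Σa)² = 11220 − 9604 = 1616; nΣb² − (Σb)² = 40995 − 35721 = 5274
r = 2758 / √(1616 × 5274) = 2758 / 2919.3808 ≈ 0.9447

0.9447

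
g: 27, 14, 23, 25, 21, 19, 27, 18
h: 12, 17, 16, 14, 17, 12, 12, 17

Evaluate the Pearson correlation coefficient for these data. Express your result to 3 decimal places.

-0.644

n = 8, Σg = 174, Σh = 117, Σg² = 3934, Σh² = 1751, Σgh = 2495
nΣgh − ΣgΣh = 19960 − 20358 = -398
nΣg² − (Σg)² = 31472 − 30276 = 1196; nΣh² − (Σh)² = 14008 − 13689 = 319
r = -398 / √(1196 × 319) = -398 / 617.6763 ≈ -0.644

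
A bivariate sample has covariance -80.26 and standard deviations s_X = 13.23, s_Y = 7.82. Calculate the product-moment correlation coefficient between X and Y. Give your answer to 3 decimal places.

-0.776

r = Cov(X,Y) / (s_X · s_Y) = -80.26 / (13.23 × 7.82)
  = -80.26 / 103.4586 ≈ -0.776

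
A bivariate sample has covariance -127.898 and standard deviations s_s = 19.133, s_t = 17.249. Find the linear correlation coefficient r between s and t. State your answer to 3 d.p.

r = Cov(s,t) / (s_s · s_t) = -127.898 / (19.133 × 17.249)
  = -127.898 / 330.0251 ≈ -0.388

-0.388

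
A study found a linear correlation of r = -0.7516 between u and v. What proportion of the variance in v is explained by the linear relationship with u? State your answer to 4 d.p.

0.5649

r² = (-0.7516)² = 0.5649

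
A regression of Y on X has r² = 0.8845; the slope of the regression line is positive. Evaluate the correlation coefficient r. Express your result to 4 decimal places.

0.9405

|r| = √0.8845 = 0.9405
The association is positive, so r = 0.9405.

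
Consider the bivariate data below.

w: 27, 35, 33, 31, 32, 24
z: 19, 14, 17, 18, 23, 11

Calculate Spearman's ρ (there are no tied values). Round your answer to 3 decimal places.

Rank w: 2, 6, 5, 3, 4, 1
Rank z: 5, 2, 3, 4, 6, 1
d = rank(w) − rank(z): -3, 4, 2, -1, -2, 0; Σd² = 34
ρ = 1 − 6Σd² / [n(n²−1)] = 1 − 6×34 / (6×35) = 1 − 204/210 ≈ 0.029

0.029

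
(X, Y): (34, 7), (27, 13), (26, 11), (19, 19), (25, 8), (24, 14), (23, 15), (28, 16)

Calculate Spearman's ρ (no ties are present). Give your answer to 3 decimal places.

Rank X: 8, 6, 5, 1, 4, 3, 2, 7
Rank Y: 1, 4, 3, 8, 2, 5, 6, 7
d = rank(X) − rank(Y): 7, 2, 2, -7, 2, -2, -4, 0; Σd² = 130
ρ = 1 − 6Σd² / [n(n²−1)] = 1 − 6×130 / (8×63) = 1 − 780/504 ≈ -0.548

-0.548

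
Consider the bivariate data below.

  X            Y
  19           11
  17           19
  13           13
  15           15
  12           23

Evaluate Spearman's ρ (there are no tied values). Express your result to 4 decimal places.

-0.6000

Rank X: 5, 4, 2, 3, 1
Rank Y: 1, 4, 2, 3, 5
d = rank(X) − rank(Y): 4, 0, 0, 0, -4; Σd² = 32
ρ = 1 − 6Σd² / [n(n²−1)] = 1 − 6×32 / (5×24) = 1 − 192/120 ≈ -0.6000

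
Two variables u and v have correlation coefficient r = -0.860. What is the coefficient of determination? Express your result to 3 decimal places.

0.740

r² = (-0.860)² = 0.740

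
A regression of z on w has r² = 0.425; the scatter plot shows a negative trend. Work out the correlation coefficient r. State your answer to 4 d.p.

-0.6519

|r| = √0.425 = 0.6519
The association is negative, so r = −0.6519.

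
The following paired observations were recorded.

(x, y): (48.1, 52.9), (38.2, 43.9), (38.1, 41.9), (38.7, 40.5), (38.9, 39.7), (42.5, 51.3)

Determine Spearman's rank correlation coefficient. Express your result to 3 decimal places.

0.486

Rank x: 6, 2, 1, 3, 4, 5
Rank y: 6, 4, 3, 2, 1, 5
d = rank(x) − rank(y): 0, -2, -2, 1, 3, 0; Σd² = 18
ρ = 1 − 6Σd² / [n(n²−1)] = 1 − 6×18 / (6×35) = 1 − 108/210 ≈ 0.486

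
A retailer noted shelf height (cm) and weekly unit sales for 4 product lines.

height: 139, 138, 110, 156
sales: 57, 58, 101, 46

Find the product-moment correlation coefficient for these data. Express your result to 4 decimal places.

n = 4, Σx = 543, Σy = 262, Σx² = 74801, Σy² = 18930, Σxy = 34213
nΣxy − ΣxΣy = 136852 − 142266 = -5414
nΣx² − (Σx)² = 299204 − 294849 = 4355; nΣy² − (Σy)² = 75720 − 68644 = 7076
r = -5414 / √(4355 × 7076) = -5414 / 5551.2143 ≈ -0.9753

-0.9753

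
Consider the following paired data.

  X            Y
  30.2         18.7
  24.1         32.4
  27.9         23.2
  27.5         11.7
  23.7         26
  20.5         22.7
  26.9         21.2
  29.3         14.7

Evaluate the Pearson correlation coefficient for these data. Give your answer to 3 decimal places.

n = 8, ΣX = 210.1, ΣY = 170.6, ΣX² = 5591.55, ΣY² = 3931.4, ΣXY = 4397.15
nΣXY − ΣXΣY = 35177.2 − 35843.06 = -665.86
nΣX² − (ΣX)² = 44732.4 − 44142.01 = 590.39; nΣY² − (ΣY)² = 31451.2 − 29104.36 = 2346.84
r = -665.86 / √(590.39 × 2346.84) = -665.86 / 1177.0942 ≈ -0.566

-0.566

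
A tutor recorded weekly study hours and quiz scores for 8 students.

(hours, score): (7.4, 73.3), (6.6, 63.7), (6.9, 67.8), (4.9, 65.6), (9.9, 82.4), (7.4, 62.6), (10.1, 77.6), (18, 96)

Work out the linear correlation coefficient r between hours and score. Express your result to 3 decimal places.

n = 8, Σx = 71.2, Σy = 589, Σx² = 748.72, Σy² = 44277.06, Σxy = 5542.86
nΣxy − ΣxΣy = 44342.88 − 41936.8 = 2406.08
nΣx² − (Σx)² = 5989.76 − 5069.44 = 920.32; nΣy² − (Σy)² = 354216.48 − 346921 = 7295.48
r = 2406.08 / √(920.32 × 7295.48) = 2406.08 / 2591.1727 ≈ 0.929

0.929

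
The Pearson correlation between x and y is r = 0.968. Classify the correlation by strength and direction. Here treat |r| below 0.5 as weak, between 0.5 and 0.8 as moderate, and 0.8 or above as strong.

r = 0.968 > 0 so the relationship is positive.
|r| = 0.968, which falls in the strong range.

strong positive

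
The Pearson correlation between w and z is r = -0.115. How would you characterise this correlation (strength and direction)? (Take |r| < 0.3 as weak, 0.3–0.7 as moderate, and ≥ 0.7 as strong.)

r = -0.115 < 0 so the relationship is negative.
|r| = 0.115, which falls in the weak range.

weak negative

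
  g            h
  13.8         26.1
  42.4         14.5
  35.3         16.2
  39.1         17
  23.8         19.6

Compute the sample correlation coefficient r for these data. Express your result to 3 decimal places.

-0.959

n = 5, Σg = 154.4, Σh = 93.4, Σg² = 5329.54, Σh² = 1827.06, Σgh = 2678.02
nΣgh − ΣgΣh = 13390.1 − 14420.96 = -1030.86
nΣg² − (Σg)² = 26647.7 − 23839.36 = 2808.34; nΣh² − (Σh)² = 9135.3 − 8723.56 = 411.74
r = -1030.86 / √(2808.34 × 411.74) = -1030.86 / 1075.3167 ≈ -0.959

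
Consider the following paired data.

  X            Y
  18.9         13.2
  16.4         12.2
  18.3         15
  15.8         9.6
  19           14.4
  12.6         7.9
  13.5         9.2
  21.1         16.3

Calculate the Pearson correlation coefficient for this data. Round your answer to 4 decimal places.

0.9555

n = 8, ΣX = 135.6, ΣY = 97.8, ΣX² = 2357.92, ΣY² = 1260.34, ΣXY = 1717.01
nΣXY − ΣXΣY = 13736.08 − 13261.68 = 474.4
nΣX² − (ΣX)² = 18863.36 − 18387.36 = 476; nΣY² − (ΣY)² = 10082.72 − 9564.84 = 517.88
r = 474.4 / √(476 × 517.88) = 474.4 / 496.4986 ≈ 0.9555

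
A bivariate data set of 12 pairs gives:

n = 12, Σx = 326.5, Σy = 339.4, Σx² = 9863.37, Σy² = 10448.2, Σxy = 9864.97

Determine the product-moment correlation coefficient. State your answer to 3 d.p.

r = (nΣxy − ΣxΣy) / √[(nΣx² − (Σx)²)(nΣy² − (Σy)²)]
Numerator: 12×9864.97 − 326.5×339.4 = 7565.54
Denominator: √[(118360.44 − 106602.25)(125378.4 − 115192.36)] = √[11758.19 × 10186.04] = 10943.9204
r = 7565.54 / 10943.9204 ≈ 0.691

0.691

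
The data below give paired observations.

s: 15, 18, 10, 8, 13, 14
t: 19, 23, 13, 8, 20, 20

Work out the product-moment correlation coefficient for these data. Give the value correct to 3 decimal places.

0.944

n = 6, Σs = 78, Σt = 103, Σs² = 1078, Σt² = 1923, Σst = 1433
nΣst − ΣsΣt = 8598 − 8034 = 564
nΣs² − (Σs)² = 6468 − 6084 = 384; nΣt² − (Σt)² = 11538 − 10609 = 929
r = 564 / √(384 × 929) = 564 / 597.2738 ≈ 0.944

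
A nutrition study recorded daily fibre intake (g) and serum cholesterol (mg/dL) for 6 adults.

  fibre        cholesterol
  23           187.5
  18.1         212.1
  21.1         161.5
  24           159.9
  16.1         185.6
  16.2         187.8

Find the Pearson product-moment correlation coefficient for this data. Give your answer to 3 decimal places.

n = 6, Σx = 118.5, Σy = 1094.4, Σx² = 2399.47, Σy² = 201509.12, Σxy = 21427.28
nΣxy − ΣxΣy = 128563.68 − 129686.4 = -1122.72
nΣx² − (Σx)² = 14396.82 − 14042.25 = 354.57; nΣy² − (Σy)² = 1209054.72 − 1197711.36 = 11343.36
r = -1122.72 / √(354.57 × 11343.36) = -1122.72 / 2005.4962 ≈ -0.560

-0.560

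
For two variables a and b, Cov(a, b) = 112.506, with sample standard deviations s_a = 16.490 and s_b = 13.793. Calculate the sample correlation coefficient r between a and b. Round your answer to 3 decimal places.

0.495

r = Cov(a,b) / (s_a · s_b) = 112.506 / (16.490 × 13.793)
  = 112.506 / 227.4466 ≈ 0.495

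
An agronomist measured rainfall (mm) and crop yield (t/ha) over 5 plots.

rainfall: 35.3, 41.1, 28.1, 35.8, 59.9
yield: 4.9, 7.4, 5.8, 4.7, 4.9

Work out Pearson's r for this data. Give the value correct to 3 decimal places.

-0.134

n = 5, Σx = 200.2, Σy = 27.7, Σx² = 8594.56, Σy² = 158.51, Σxy = 1101.86
nΣxy − ΣxΣy = 5509.3 − 5545.54 = -36.24
nΣx² − (Σx)² = 42972.8 − 40080.04 = 2892.76; nΣy² − (Σy)² = 792.55 − 767.29 = 25.26
r = -36.24 / √(2892.76 × 25.26) = -36.24 / 270.3167 ≈ -0.134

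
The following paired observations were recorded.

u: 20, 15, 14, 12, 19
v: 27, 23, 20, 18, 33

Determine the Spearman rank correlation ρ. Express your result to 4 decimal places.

0.9000

Rank u: 5, 3, 2, 1, 4
Rank v: 4, 3, 2, 1, 5
d = rank(u) − rank(v): 1, 0, 0, 0, -1; Σd² = 2
ρ = 1 − 6Σd² / [n(n²−1)] = 1 − 6×2 / (5×24) = 1 − 12/120 ≈ 0.9000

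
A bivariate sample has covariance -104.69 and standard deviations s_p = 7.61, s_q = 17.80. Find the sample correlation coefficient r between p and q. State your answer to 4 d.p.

-0.7729

r = Cov(p,q) / (s_p · s_q) = -104.69 / (7.61 × 17.80)
  = -104.69 / 135.4580 ≈ -0.7729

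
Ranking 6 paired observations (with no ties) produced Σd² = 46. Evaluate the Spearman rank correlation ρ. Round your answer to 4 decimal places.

-0.3143

ρ = 1 − 6Σd² / [n(n²−1)] = 1 − 6×46 / (6×35)
  = 1 − 276/210 = 1 − 1.31429 ≈ -0.3143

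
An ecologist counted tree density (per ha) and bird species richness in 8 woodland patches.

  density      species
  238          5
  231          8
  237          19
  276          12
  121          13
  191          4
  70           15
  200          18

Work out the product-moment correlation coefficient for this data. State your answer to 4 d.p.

-0.1989

n = 8, Σx = 1564, Σy = 94, Σx² = 338372, Σy² = 1328, Σxy = 17840
nΣxy − ΣxΣy = 142720 − 147016 = -4296
nΣx² − (Σx)² = 2706976 − 2446096 = 260880; nΣy² − (Σy)² = 10624 − 8836 = 1788
r = -4296 / √(260880 × 1788) = -4296 / 21597.5332 ≈ -0.1989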